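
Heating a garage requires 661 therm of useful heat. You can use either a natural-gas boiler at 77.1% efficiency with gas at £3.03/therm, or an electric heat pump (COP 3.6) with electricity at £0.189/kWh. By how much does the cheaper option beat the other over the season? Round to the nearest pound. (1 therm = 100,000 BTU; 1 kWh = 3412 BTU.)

Heat load = 661 therm × 100,000 = 66,100,000 BTU
Gas: input = 66,100,000 / 0.771 = 85,732,815 BTU = 857.3 therm → 857.3 × £3.03 = £2,597.70
Heat pump: 66,100,000 BTU / 3412 = 19,370 kWh heat; / 3.6 = 5,381 kWh in → × £0.189 = £1,017.07
Difference = |£2,597.70 − £1,017.07| = £1,580.63 ≈ £1581

£1581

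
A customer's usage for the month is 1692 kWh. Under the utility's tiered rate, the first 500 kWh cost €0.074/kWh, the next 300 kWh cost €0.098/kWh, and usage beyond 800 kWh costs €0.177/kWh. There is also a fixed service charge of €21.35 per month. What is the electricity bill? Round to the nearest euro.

€246

First 500 kWh × €0.074 = €37.00
Next 300 kWh × €0.098 = €29.40
Remaining 892 kWh × €0.177 = €157.88
Energy charge = €224.28; + service €21.35 = €245.63 ≈ €246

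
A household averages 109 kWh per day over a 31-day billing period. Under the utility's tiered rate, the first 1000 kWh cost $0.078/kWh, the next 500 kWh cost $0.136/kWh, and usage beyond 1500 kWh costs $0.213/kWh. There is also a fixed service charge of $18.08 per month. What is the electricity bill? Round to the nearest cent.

$564.31

Usage = 109 kWh/day × 31 days = 3379 kWh
First 1000 kWh × $0.078 = $78.00
Next 500 kWh × $0.136 = $68.00
Remaining 1879 kWh × $0.213 = $400.23
Energy charge = $546.23; + service $18.08 = $564.31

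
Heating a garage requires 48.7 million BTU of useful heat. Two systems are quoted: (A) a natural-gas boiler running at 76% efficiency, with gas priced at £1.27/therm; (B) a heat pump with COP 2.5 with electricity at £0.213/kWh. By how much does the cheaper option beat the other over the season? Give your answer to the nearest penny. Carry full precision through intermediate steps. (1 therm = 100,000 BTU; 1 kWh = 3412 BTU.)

Heat load = 48.7 × 10⁶ BTU = 48,700,000 BTU
Gas: input = 48,700,000 / 0.76 = 64,078,947 BTU = 640.8 therm → 640.8 × £1.27 = £813.80
Heat pump: 48,700,000 BTU / 3412 = 14,270 kWh heat; / 2.5 = 5,709 kWh in → × £0.213 = £1,216.07
Difference = |£813.80 − £1,216.07| = £402.27

£402.27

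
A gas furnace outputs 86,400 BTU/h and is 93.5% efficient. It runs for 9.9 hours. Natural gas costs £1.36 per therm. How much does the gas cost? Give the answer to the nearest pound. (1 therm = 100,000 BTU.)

Heat delivered = 86,400 BTU/h × 9.9 h = 855,360 BTU
Gas input = 855,360 / 0.935 = 914,824 BTU
= 914,824 / 100,000 = 9.148 therm
Cost = 9.148 × £1.36/therm = £12.44 ≈ £12

£12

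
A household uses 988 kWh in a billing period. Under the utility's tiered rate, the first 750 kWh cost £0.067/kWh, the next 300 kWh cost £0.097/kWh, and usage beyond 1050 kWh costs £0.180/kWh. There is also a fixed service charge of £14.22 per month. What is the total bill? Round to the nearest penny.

£87.56

First 750 kWh × £0.067 = £50.25
Next 238 kWh × £0.097 = £23.09
Remaining tier: 0 kWh (not reached)
Energy charge = £73.34; + service £14.22 = £87.56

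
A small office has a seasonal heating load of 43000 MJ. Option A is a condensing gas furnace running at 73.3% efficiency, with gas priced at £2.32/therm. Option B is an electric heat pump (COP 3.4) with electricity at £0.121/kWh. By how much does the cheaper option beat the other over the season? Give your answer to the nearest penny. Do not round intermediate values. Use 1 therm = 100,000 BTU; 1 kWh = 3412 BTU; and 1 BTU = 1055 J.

Heat load = 43000 MJ = 43,000,000,000 J / 1055 = 40,758,294 BTU
Gas: input = 40,758,294 / 0.733 = 55,604,766 BTU = 556 therm → 556 × £2.32 = £1,290.03
Heat pump: 40,758,294 BTU / 3412 = 11,950 kWh heat; / 3.4 = 3,513 kWh in → × £0.121 = £425.12
Difference = |£1,290.03 − £425.12| = £864.91

£864.91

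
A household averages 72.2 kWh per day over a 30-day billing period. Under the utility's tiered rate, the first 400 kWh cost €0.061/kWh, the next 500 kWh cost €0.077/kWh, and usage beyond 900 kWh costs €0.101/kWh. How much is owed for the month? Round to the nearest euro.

€191

Usage = 72.2 kWh/day × 30 days = 2166 kWh
First 400 kWh × €0.061 = €24.40
Next 500 kWh × €0.077 = €38.50
Remaining 1266 kWh × €0.101 = €127.87
Total = €190.77 ≈ €191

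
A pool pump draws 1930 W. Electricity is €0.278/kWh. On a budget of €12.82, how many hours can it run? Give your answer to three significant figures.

23.9 h

Energy budget = €12.82 / €0.278 per kWh = 46.12 kWh = 46,115 Wh
Runtime = 46,115 Wh / 1930 W = 23.89 h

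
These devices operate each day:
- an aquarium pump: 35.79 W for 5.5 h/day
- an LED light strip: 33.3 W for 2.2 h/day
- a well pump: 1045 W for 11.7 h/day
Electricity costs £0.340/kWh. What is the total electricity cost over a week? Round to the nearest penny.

aquarium pump: 35.79 W × 5.5 h × 7 d = 1,378 Wh = 1.378 kWh
LED light strip: 33.3 W × 2.2 h × 7 d = 513 Wh = 0.5128 kWh
well pump: 1045 W × 11.7 h × 7 d = 85,586 Wh = 85.59 kWh
Total energy = 1.378 + 0.5128 + 85.59 = 87.48 kWh
Cost = 87.48 kWh × £0.340 = £29.74

£29.74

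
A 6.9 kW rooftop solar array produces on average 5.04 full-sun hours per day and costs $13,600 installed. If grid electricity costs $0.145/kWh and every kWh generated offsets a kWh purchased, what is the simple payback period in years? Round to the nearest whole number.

Daily generation = 6.9 kW × 5.04 h = 34.78 kWh
Annual generation = 34.78 × 365 = 12693 kWh
Annual savings = 12693 × $0.145 = $1,840.52
Payback = $13,600 / $1,840.52 = 7.39 years

7 years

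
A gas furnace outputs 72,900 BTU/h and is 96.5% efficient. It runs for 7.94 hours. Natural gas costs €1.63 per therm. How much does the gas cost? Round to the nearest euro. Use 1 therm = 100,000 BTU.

Heat delivered = 72,900 BTU/h × 7.94 h = 578,826 BTU
Gas input = 578,826 / 0.965 = 599,820 BTU
= 599,820 / 100,000 = 5.998 therm
Cost = 5.998 × €1.63/therm = €9.78 ≈ €10

€10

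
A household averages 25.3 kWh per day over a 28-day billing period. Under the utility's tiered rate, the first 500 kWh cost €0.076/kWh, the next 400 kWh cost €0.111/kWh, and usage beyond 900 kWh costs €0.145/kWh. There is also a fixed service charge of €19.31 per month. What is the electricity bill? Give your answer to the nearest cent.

€80.44

Usage = 25.3 kWh/day × 28 days = 708.4 kWh
First 500 kWh × €0.076 = €38.00
Next 208.4 kWh × €0.111 = €23.13
Remaining tier: 0 kWh (not reached)
Energy charge = €61.13; + service €19.31 = €80.44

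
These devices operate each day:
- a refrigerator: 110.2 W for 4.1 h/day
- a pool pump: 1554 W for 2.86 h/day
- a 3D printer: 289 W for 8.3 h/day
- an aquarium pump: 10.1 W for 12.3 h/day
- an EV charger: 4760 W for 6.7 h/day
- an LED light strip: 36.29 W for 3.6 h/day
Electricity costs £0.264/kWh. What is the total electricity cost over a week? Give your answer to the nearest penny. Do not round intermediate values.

£72.89

refrigerator: 110.2 W × 4.1 h × 7 d = 3,163 Wh = 3.163 kWh
pool pump: 1554 W × 2.86 h × 7 d = 31,111 Wh = 31.11 kWh
3D printer: 289 W × 8.3 h × 7 d = 16,791 Wh = 16.79 kWh
aquarium pump: 10.1 W × 12.3 h × 7 d = 870 Wh = 0.8696 kWh
EV charger: 4760 W × 6.7 h × 7 d = 223,244 Wh = 223.2 kWh
LED light strip: 36.29 W × 3.6 h × 7 d = 915 Wh = 0.9145 kWh
Total energy = 3.163 + 31.11 + 16.79 + 0.8696 + 223.2 + 0.9145 = 276.1 kWh
Cost = 276.1 kWh × £0.264 = £72.89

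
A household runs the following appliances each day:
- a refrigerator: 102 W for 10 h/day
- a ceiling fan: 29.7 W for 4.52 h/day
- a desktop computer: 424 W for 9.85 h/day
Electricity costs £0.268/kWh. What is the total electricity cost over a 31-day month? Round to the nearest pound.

£44

refrigerator: 102 W × 10 h × 31 d = 31,620 Wh = 31.62 kWh
ceiling fan: 29.7 W × 4.52 h × 31 d = 4,162 Wh = 4.162 kWh
desktop computer: 424 W × 9.85 h × 31 d = 129,468 Wh = 129.5 kWh
Total energy = 31.62 + 4.162 + 129.5 = 165.2 kWh
Cost = 165.2 kWh × £0.268 = £44.29 ≈ £44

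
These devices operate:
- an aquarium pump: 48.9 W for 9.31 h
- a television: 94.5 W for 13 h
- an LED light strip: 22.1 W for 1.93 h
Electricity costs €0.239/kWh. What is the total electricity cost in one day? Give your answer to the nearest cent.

aquarium pump: 48.9 W × 9.31 h = 455 Wh = 0.4553 kWh
television: 94.5 W × 13 h = 1,228 Wh = 1.228 kWh
LED light strip: 22.1 W × 1.93 h = 43 Wh = 0.04265 kWh
Total energy = 0.4553 + 1.228 + 0.04265 = 1.726 kWh
Cost = 1.726 kWh × €0.239 = €0.41

€0.41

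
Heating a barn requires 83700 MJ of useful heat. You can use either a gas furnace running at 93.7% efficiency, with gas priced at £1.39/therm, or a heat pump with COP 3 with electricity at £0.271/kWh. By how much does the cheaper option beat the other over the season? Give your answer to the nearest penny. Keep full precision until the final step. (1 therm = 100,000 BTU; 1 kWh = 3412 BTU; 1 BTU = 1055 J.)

£923.52

Heat load = 83700 MJ = 83,700,000,000 J / 1055 = 79,336,493 BTU
Gas: input = 79,336,493 / 0.937 = 84,670,750 BTU = 846.7 therm → 846.7 × £1.39 = £1,176.92
Heat pump: 79,336,493 BTU / 3412 = 23,250 kWh heat; / 3 = 7,751 kWh in → × £0.271 = £2,100.45
Difference = |£1,176.92 − £2,100.45| = £923.52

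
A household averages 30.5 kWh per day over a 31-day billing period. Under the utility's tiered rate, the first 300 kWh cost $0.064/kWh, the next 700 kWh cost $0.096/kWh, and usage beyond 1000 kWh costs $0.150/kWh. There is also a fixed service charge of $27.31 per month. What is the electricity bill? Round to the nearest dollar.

Usage = 30.5 kWh/day × 31 days = 945.5 kWh
First 300 kWh × $0.064 = $19.20
Next 645.5 kWh × $0.096 = $61.97
Remaining tier: 0 kWh (not reached)
Energy charge = $81.17; + service $27.31 = $108.48 ≈ $108

$108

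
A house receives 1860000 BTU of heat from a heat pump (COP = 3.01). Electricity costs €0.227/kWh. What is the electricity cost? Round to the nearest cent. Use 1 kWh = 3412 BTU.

€41.11

Heat delivered = 1,860,000 BTU / 3412 = 545.1 kWh
Electrical input = 545.1 kWh / 3.01 = 181.1 kWh
Cost = 181.1 × €0.227/kWh = €41.11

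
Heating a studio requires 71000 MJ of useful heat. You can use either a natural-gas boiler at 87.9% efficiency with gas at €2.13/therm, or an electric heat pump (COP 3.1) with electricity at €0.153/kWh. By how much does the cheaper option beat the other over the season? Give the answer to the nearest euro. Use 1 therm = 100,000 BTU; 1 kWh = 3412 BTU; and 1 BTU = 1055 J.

€657

Heat load = 71000 MJ = 71,000,000,000 J / 1055 = 67,298,578 BTU
Gas: input = 67,298,578 / 0.879 = 76,562,660 BTU = 765.6 therm → 765.6 × €2.13 = €1,630.78
Heat pump: 67,298,578 BTU / 3412 = 19,720 kWh heat; / 3.1 = 6,363 kWh in → × €0.153 = €973.48
Difference = |€1,630.78 − €973.48| = €657.31 ≈ €657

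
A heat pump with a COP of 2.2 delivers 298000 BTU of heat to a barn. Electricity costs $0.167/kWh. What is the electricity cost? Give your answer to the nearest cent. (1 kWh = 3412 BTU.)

$6.63

Heat delivered = 298,000 BTU / 3412 = 87.34 kWh
Electrical input = 87.34 kWh / 2.2 = 39.7 kWh
Cost = 39.7 × $0.167/kWh = $6.63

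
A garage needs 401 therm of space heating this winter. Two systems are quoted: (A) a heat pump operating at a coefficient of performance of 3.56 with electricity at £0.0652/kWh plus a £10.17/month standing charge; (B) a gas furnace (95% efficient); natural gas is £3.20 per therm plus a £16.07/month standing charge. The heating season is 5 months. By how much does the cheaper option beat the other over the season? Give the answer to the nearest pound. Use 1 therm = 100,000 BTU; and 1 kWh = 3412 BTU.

£1165

Heat load = 401 therm × 100,000 = 40,100,000 BTU
Gas: input = 40,100,000 / 0.95 = 42,210,526 BTU = 422.1 therm → 422.1 × £3.20 = £1,350.74; + 5 × £16.07 standing = £1,431.09
Heat pump: 40,100,000 BTU / 3412 = 11,750 kWh heat; / 3.56 = 3,301 kWh in → × £0.0652 = £215.24; + 5 × £10.17 standing = £266.09
Difference = |£1,431.09 − £266.09| = £1,164.99 ≈ £1165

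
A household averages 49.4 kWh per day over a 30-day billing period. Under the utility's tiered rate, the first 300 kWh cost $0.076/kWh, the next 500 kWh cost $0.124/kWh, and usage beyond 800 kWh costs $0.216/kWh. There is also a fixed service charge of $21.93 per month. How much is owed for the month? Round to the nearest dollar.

$254

Usage = 49.4 kWh/day × 30 days = 1482 kWh
First 300 kWh × $0.076 = $22.80
Next 500 kWh × $0.124 = $62.00
Remaining 682 kWh × $0.216 = $147.31
Energy charge = $232.11; + service $21.93 = $254.04 ≈ $254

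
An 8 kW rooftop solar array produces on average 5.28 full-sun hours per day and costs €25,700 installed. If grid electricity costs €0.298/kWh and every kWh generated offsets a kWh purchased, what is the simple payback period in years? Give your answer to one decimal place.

5.6 years

Daily generation = 8 kW × 5.28 h = 42.24 kWh
Annual generation = 42.24 × 365 = 15418 kWh
Annual savings = 15418 × €0.298 = €4,594.44
Payback = €25,700 / €4,594.44 = 5.59 years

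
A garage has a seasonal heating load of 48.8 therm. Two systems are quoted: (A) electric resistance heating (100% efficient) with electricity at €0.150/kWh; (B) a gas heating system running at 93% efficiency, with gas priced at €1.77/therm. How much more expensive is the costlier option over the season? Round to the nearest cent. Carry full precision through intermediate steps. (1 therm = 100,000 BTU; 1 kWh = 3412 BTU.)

Heat load = 48.8 therm × 100,000 = 4,880,000 BTU
Gas: input = 4,880,000 / 0.93 = 5,247,312 BTU = 52.47 therm → 52.47 × €1.77 = €92.88
Electric: 4,880,000 BTU / 3412 = 1,430 kWh → × €0.150 = €214.54
Difference = |€92.88 − €214.54| = €121.66

€121.66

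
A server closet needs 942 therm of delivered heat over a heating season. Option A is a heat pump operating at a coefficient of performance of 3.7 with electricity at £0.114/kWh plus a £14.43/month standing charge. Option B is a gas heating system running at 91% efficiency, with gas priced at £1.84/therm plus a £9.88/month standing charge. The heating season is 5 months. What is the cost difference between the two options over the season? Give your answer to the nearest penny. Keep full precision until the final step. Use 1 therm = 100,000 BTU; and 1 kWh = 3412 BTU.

£1031.31

Heat load = 942 therm × 100,000 = 94,200,000 BTU
Gas: input = 94,200,000 / 0.91 = 103,516,484 BTU = 1,035 therm → 1,035 × £1.84 = £1,904.70; + 5 × £9.88 standing = £1,954.10
Heat pump: 94,200,000 BTU / 3412 = 27,610 kWh heat; / 3.7 = 7,462 kWh in → × £0.114 = £850.64; + 5 × £14.43 standing = £922.79
Difference = |£1,954.10 − £922.79| = £1,031.31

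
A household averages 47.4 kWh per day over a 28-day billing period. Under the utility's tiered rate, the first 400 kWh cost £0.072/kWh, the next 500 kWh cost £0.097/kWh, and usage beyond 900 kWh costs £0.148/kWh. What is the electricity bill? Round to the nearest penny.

Usage = 47.4 kWh/day × 28 days = 1327.2 kWh
First 400 kWh × £0.072 = £28.80
Next 500 kWh × £0.097 = £48.50
Remaining 427.2 kWh × £0.148 = £63.23
Total = £140.53

£140.53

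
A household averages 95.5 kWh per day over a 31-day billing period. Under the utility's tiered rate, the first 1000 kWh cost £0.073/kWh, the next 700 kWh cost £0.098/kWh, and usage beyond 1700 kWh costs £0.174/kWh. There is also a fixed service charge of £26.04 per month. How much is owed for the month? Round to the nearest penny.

Usage = 95.5 kWh/day × 31 days = 2960.5 kWh
First 1000 kWh × £0.073 = £73.00
Next 700 kWh × £0.098 = £68.60
Remaining 1260.5 kWh × £0.174 = £219.33
Energy charge = £360.93; + service £26.04 = £386.97

£386.97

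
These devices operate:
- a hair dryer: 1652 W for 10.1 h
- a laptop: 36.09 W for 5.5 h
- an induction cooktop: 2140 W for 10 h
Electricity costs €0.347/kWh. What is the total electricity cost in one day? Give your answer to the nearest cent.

€13.28

hair dryer: 1652 W × 10.1 h = 16,685 Wh = 16.69 kWh
laptop: 36.09 W × 5.5 h = 198 Wh = 0.1985 kWh
induction cooktop: 2140 W × 10 h = 21,400 Wh = 21.4 kWh
Total energy = 16.69 + 0.1985 + 21.4 = 38.28 kWh
Cost = 38.28 kWh × €0.347 = €13.28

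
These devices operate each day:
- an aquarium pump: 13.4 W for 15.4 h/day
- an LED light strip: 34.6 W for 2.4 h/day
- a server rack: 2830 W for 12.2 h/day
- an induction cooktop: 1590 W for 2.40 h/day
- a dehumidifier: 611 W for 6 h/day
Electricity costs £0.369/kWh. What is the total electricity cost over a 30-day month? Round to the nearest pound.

aquarium pump: 13.4 W × 15.4 h × 30 d = 6,191 Wh = 6.191 kWh
LED light strip: 34.6 W × 2.4 h × 30 d = 2,491 Wh = 2.491 kWh
server rack: 2830 W × 12.2 h × 30 d = 1,035,780 Wh = 1,036 kWh
induction cooktop: 1590 W × 2.40 h × 30 d = 114,480 Wh = 114.5 kWh
dehumidifier: 611 W × 6 h × 30 d = 109,980 Wh = 110 kWh
Total energy = 6.191 + 2.491 + 1,036 + 114.5 + 110 = 1,269 kWh
Cost = 1,269 kWh × £0.369 = £468.23 ≈ £468

£468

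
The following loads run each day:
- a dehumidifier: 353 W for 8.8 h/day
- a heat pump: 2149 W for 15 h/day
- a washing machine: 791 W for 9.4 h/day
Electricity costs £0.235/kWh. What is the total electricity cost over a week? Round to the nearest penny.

dehumidifier: 353 W × 8.8 h × 7 d = 21,745 Wh = 21.74 kWh
heat pump: 2149 W × 15 h × 7 d = 225,645 Wh = 225.6 kWh
washing machine: 791 W × 9.4 h × 7 d = 52,048 Wh = 52.05 kWh
Total energy = 21.74 + 225.6 + 52.05 = 299.4 kWh
Cost = 299.4 kWh × £0.235 = £70.37

£70.37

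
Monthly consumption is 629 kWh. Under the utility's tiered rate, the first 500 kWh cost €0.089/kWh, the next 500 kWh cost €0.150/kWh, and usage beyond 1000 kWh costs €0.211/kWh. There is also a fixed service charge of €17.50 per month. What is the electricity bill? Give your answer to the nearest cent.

€81.35

First 500 kWh × €0.089 = €44.50
Next 129 kWh × €0.150 = €19.35
Remaining tier: 0 kWh (not reached)
Energy charge = €63.85; + service €17.50 = €81.35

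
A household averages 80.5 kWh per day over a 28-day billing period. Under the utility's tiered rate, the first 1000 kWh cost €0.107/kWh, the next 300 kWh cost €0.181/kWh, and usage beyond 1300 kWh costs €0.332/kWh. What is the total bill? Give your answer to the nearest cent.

€478.03

Usage = 80.5 kWh/day × 28 days = 2254 kWh
First 1000 kWh × €0.107 = €107.00
Next 300 kWh × €0.181 = €54.30
Remaining 954 kWh × €0.332 = €316.73
Total = €478.03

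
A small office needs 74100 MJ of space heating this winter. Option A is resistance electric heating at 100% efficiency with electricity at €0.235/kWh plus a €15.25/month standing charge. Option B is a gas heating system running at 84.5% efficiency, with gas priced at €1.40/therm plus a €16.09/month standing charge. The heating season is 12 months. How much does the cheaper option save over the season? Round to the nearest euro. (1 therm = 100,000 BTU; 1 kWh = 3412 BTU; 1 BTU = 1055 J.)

€3664

Heat load = 74100 MJ = 74,100,000,000 J / 1055 = 70,236,967 BTU
Gas: input = 70,236,967 / 0.845 = 83,120,671 BTU = 831.2 therm → 831.2 × €1.40 = €1,163.69; + 12 × €16.09 standing = €1,356.77
Electric: 70,236,967 BTU / 3412 = 20,590 kWh → × €0.235 = €4,837.54; + 12 × €15.25 standing = €5,020.54
Difference = |€1,356.77 − €5,020.54| = €3,663.77 ≈ €3664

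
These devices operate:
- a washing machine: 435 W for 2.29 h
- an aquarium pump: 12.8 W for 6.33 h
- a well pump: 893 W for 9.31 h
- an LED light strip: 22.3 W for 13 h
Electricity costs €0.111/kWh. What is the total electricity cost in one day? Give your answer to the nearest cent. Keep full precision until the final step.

€1.07

washing machine: 435 W × 2.29 h = 996 Wh = 0.9961 kWh
aquarium pump: 12.8 W × 6.33 h = 81 Wh = 0.08102 kWh
well pump: 893 W × 9.31 h = 8,314 Wh = 8.314 kWh
LED light strip: 22.3 W × 13 h = 290 Wh = 0.2899 kWh
Total energy = 0.9961 + 0.08102 + 8.314 + 0.2899 = 9.681 kWh
Cost = 9.681 kWh × €0.111 = €1.07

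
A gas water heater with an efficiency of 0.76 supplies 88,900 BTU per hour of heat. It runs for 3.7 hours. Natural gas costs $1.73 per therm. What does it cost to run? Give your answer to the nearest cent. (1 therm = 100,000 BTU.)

Heat delivered = 88,900 BTU/h × 3.7 h = 328,930 BTU
Gas input = 328,930 / 0.76 = 432,803 BTU
= 432,803 / 100,000 = 4.328 therm
Cost = 4.328 × $1.73/therm = $7.49

$7.49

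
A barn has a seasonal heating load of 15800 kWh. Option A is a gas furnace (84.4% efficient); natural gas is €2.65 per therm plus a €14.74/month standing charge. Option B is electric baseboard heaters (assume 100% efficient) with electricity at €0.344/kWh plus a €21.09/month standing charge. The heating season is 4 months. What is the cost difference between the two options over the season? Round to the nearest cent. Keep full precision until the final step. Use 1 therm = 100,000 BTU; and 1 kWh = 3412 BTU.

Heat load = 15800 kWh × 3412 = 53,909,600 BTU
Gas: input = 53,909,600 / 0.844 = 63,873,934 BTU = 638.7 therm → 638.7 × €2.65 = €1,692.66; + 4 × €14.74 standing = €1,751.62
Electric: 53,909,600 BTU / 3412 = 15,800 kWh → × €0.344 = €5,435.20; + 4 × €21.09 standing = €5,519.56
Difference = |€1,751.62 − €5,519.56| = €3,767.94

€3767.94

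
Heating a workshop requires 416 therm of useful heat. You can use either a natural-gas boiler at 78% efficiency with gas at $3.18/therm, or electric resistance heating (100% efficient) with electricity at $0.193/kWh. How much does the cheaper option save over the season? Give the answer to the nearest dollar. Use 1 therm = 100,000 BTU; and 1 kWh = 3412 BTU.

Heat load = 416 therm × 100,000 = 41,600,000 BTU
Gas: input = 41,600,000 / 0.78 = 53,333,333 BTU = 533.3 therm → 533.3 × $3.18 = $1,696.00
Electric: 41,600,000 BTU / 3412 = 12,190 kWh → × $0.193 = $2,353.11
Difference = |$1,696.00 − $2,353.11| = $657.11 ≈ $657

$657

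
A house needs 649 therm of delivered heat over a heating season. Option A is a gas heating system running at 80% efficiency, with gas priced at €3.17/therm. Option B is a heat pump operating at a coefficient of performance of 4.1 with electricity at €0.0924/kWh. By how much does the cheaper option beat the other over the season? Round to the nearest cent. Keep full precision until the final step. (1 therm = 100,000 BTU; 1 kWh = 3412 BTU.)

Heat load = 649 therm × 100,000 = 64,900,000 BTU
Gas: input = 64,900,000 / 0.80 = 81,125,000 BTU = 811.2 therm → 811.2 × €3.17 = €2,571.66
Heat pump: 64,900,000 BTU / 3412 = 19,020 kWh heat; / 4.1 = 4,639 kWh in → × €0.0924 = €428.67
Difference = |€2,571.66 − €428.67| = €2,142.99

€2142.99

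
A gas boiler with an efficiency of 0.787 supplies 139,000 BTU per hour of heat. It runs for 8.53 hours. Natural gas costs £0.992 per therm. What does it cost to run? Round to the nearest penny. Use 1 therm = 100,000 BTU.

Heat delivered = 139,000 BTU/h × 8.53 h = 1,185,670 BTU
Gas input = 1,185,670 / 0.787 = 1,506,569 BTU
= 1,506,569 / 100,000 = 15.07 therm
Cost = 15.07 × £0.992/therm = £14.95

£14.95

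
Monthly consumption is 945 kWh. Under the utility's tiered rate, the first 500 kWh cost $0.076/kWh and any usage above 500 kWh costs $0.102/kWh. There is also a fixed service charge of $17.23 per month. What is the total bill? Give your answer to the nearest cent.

First 500 kWh × $0.076 = $38.00
Remaining 445 kWh × $0.102 = $45.39
Energy charge = $83.39; + service $17.23 = $100.62

$100.62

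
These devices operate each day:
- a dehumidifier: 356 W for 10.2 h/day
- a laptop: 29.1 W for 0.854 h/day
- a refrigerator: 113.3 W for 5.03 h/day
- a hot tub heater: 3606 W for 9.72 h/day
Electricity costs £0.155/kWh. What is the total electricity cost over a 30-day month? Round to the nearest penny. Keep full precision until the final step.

dehumidifier: 356 W × 10.2 h × 30 d = 108,936 Wh = 108.9 kWh
laptop: 29.1 W × 0.854 h × 30 d = 746 Wh = 0.7455 kWh
refrigerator: 113.3 W × 5.03 h × 30 d = 17,097 Wh = 17.1 kWh
hot tub heater: 3606 W × 9.72 h × 30 d = 1,051,510 Wh = 1,052 kWh
Total energy = 108.9 + 0.7455 + 17.1 + 1,052 = 1,178 kWh
Cost = 1,178 kWh × £0.155 = £182.63

£182.63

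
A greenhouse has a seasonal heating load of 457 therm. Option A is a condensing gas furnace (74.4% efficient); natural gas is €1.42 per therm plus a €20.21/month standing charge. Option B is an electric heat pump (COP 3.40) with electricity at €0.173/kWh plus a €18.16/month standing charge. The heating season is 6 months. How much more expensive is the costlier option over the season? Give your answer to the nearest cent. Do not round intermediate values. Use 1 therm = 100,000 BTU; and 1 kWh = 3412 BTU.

Heat load = 457 therm × 100,000 = 45,700,000 BTU
Gas: input = 45,700,000 / 0.744 = 61,424,731 BTU = 614.2 therm → 614.2 × €1.42 = €872.23; + 6 × €20.21 standing = €993.49
Heat pump: 45,700,000 BTU / 3412 = 13,390 kWh heat; / 3.40 = 3,939 kWh in → × €0.173 = €681.51; + 6 × €18.16 standing = €790.47
Difference = |€993.49 − €790.47| = €203.02

€203.02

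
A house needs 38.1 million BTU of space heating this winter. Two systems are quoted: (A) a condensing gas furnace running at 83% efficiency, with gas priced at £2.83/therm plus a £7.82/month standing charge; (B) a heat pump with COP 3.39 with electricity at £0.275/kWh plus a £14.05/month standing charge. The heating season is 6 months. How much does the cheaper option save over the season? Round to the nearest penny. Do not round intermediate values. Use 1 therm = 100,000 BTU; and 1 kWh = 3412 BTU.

Heat load = 38.1 × 10⁶ BTU = 38,100,000 BTU
Gas: input = 38,100,000 / 0.830 = 45,903,614 BTU = 459 therm → 459 × £2.83 = £1,299.07; + 6 × £7.82 standing = £1,345.99
Heat pump: 38,100,000 BTU / 3412 = 11,170 kWh heat; / 3.39 = 3,294 kWh in → × £0.275 = £905.83; + 6 × £14.05 standing = £990.13
Difference = |£1,345.99 − £990.13| = £355.86

£355.86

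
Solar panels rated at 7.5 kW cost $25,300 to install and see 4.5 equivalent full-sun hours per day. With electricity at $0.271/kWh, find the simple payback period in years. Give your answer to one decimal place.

Daily generation = 7.5 kW × 4.5 h = 33.75 kWh
Annual generation = 33.75 × 365 = 12319 kWh
Annual savings = 12319 × $0.271 = $3,338.38
Payback = $25,300 / $3,338.38 = 7.58 years

7.6 years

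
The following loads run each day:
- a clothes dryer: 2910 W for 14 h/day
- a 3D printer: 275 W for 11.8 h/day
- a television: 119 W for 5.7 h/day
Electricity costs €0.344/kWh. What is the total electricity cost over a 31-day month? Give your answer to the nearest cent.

€476.29

clothes dryer: 2910 W × 14 h × 31 d = 1,262,940 Wh = 1,263 kWh
3D printer: 275 W × 11.8 h × 31 d = 100,595 Wh = 100.6 kWh
television: 119 W × 5.7 h × 31 d = 21,027 Wh = 21.03 kWh
Total energy = 1,263 + 100.6 + 21.03 = 1,385 kWh
Cost = 1,385 kWh × €0.344 = €476.29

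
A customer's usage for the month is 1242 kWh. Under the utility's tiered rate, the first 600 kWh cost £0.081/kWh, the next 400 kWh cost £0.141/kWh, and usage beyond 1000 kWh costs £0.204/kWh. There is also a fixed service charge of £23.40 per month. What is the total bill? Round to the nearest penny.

First 600 kWh × £0.081 = £48.60
Next 400 kWh × £0.141 = £56.40
Remaining 242 kWh × £0.204 = £49.37
Energy charge = £154.37; + service £23.40 = £177.77

£177.77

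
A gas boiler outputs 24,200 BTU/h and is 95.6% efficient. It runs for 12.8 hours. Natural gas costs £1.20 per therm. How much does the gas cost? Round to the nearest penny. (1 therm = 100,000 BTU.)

£3.89

Heat delivered = 24,200 BTU/h × 12.8 h = 309,760 BTU
Gas input = 309,760 / 0.956 = 324,017 BTU
= 324,017 / 100,000 = 3.24 therm
Cost = 3.24 × £1.20/therm = £3.89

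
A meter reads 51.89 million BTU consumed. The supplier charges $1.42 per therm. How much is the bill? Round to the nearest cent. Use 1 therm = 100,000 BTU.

51.89 million BTU × (10 therm/million BTU) = 518.9 therm
Cost = 518.9 therm × $1.42/therm = $736.84

$736.84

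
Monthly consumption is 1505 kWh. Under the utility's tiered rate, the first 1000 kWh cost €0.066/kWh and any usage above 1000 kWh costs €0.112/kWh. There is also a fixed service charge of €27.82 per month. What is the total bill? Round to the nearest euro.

First 1000 kWh × €0.066 = €66.00
Remaining 505 kWh × €0.112 = €56.56
Energy charge = €122.56; + service €27.82 = €150.38 ≈ €150

€150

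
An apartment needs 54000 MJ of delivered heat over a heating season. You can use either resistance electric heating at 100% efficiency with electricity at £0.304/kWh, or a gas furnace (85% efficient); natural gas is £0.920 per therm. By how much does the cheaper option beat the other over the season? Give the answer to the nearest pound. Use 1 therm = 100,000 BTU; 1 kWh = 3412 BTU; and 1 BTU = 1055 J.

Heat load = 54000 MJ = 54,000,000,000 J / 1055 = 51,184,834 BTU
Gas: input = 51,184,834 / 0.85 = 60,217,452 BTU = 602.2 therm → 602.2 × £0.920 = £554.00
Electric: 51,184,834 BTU / 3412 = 15,000 kWh → × £0.304 = £4,560.43
Difference = |£554.00 − £4,560.43| = £4,006.43 ≈ £4006

£4006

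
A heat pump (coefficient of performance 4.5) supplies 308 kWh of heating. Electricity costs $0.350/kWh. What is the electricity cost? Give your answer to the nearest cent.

$23.96

Electrical input = 308 kWh / 4.5 = 68.44 kWh
Cost = 68.44 × $0.350/kWh = $23.96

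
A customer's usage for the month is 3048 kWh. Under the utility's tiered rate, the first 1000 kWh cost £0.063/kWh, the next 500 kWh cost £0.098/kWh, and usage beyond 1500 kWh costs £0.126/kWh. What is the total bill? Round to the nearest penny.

£307.05

First 1000 kWh × £0.063 = £63.00
Next 500 kWh × £0.098 = £49.00
Remaining 1548 kWh × £0.126 = £195.05
Total = £307.05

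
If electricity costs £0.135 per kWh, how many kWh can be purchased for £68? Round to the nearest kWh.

£68 / £0.135 per kWh = 503.7 kWh

504 kWh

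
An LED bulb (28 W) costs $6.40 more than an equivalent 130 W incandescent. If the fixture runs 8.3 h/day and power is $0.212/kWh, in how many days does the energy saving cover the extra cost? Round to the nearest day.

Power saved = 130 − 28 = 102 W
Daily energy saved = 102 W × 8.3 h = 846.6 Wh = 0.8466 kWh
Daily savings = 0.8466 × $0.212 = $0.1795
Payback = $6.40 / $0.1795 per day = 35.66 days

36 days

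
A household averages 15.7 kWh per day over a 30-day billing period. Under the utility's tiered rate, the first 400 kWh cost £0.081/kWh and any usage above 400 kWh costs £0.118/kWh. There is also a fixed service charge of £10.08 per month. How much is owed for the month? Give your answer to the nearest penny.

£50.86

Usage = 15.7 kWh/day × 30 days = 471 kWh
First 400 kWh × £0.081 = £32.40
Remaining 71 kWh × £0.118 = £8.38
Energy charge = £40.78; + service £10.08 = £50.86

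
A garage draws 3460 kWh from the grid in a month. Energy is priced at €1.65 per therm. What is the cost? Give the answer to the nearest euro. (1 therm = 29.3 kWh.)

€195

3460 kWh × (0.03413 therm/kWh) = 118.1 therm
Cost = 118.1 therm × €1.65/therm = €194.85 ≈ €195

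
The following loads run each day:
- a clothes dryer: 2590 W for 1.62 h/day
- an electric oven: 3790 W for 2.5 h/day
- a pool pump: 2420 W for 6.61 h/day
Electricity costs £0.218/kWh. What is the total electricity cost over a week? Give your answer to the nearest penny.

£45.27

clothes dryer: 2590 W × 1.62 h × 7 d = 29,371 Wh = 29.37 kWh
electric oven: 3790 W × 2.5 h × 7 d = 66,325 Wh = 66.33 kWh
pool pump: 2420 W × 6.61 h × 7 d = 111,973 Wh = 112 kWh
Total energy = 29.37 + 66.33 + 112 = 207.7 kWh
Cost = 207.7 kWh × £0.218 = £45.27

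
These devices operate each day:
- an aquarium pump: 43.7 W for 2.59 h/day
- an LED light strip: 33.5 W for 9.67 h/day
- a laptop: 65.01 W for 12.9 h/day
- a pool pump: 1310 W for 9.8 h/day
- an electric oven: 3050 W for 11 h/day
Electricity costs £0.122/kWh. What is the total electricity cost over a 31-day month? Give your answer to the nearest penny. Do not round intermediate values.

aquarium pump: 43.7 W × 2.59 h × 31 d = 3,509 Wh = 3.509 kWh
LED light strip: 33.5 W × 9.67 h × 31 d = 10,042 Wh = 10.04 kWh
laptop: 65.01 W × 12.9 h × 31 d = 25,997 Wh = 26 kWh
pool pump: 1310 W × 9.8 h × 31 d = 397,978 Wh = 398 kWh
electric oven: 3050 W × 11 h × 31 d = 1,040,050 Wh = 1,040 kWh
Total energy = 3.509 + 10.04 + 26 + 398 + 1,040 = 1,478 kWh
Cost = 1,478 kWh × £0.122 = £180.26

£180.26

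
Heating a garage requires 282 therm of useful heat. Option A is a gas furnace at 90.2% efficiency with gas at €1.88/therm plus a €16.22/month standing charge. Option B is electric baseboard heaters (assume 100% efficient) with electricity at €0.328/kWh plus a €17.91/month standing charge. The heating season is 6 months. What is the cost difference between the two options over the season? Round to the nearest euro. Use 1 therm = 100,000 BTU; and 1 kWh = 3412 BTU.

€2133

Heat load = 282 therm × 100,000 = 28,200,000 BTU
Gas: input = 28,200,000 / 0.902 = 31,263,858 BTU = 312.6 therm → 312.6 × €1.88 = €587.76; + 6 × €16.22 standing = €685.08
Electric: 28,200,000 BTU / 3412 = 8,265 kWh → × €0.328 = €2,710.90; + 6 × €17.91 standing = €2,818.36
Difference = |€685.08 − €2,818.36| = €2,133.28 ≈ €2133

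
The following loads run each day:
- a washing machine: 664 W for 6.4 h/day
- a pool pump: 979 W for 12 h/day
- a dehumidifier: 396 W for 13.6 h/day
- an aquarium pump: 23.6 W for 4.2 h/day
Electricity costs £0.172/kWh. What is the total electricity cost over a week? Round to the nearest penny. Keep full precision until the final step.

washing machine: 664 W × 6.4 h × 7 d = 29,747 Wh = 29.75 kWh
pool pump: 979 W × 12 h × 7 d = 82,236 Wh = 82.24 kWh
dehumidifier: 396 W × 13.6 h × 7 d = 37,699 Wh = 37.7 kWh
aquarium pump: 23.6 W × 4.2 h × 7 d = 694 Wh = 0.6938 kWh
Total energy = 29.75 + 82.24 + 37.7 + 0.6938 = 150.4 kWh
Cost = 150.4 kWh × £0.172 = £25.86

£25.86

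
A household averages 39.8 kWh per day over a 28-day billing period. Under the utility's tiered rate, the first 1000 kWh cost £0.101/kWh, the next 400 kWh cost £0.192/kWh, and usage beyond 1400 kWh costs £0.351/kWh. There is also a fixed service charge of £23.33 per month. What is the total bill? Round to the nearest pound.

Usage = 39.8 kWh/day × 28 days = 1114.4 kWh
First 1000 kWh × £0.101 = £101.00
Next 114.4 kWh × £0.192 = £21.96
Remaining tier: 0 kWh (not reached)
Energy charge = £122.96; + service £23.33 = £146.29 ≈ £146

£146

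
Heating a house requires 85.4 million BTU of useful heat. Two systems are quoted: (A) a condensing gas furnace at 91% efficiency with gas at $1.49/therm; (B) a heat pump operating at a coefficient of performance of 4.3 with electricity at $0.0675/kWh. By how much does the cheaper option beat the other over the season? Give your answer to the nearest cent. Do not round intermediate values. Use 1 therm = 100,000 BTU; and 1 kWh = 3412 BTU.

Heat load = 85.4 × 10⁶ BTU = 85,400,000 BTU
Gas: input = 85,400,000 / 0.91 = 93,846,154 BTU = 938.5 therm → 938.5 × $1.49 = $1,398.31
Heat pump: 85,400,000 BTU / 3412 = 25,030 kWh heat; / 4.3 = 5,821 kWh in → × $0.0675 = $392.90
Difference = |$1,398.31 − $392.90| = $1,005.41

$1005.41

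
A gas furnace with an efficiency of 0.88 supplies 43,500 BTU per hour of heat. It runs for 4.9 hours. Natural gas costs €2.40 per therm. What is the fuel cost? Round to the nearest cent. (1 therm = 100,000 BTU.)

Heat delivered = 43,500 BTU/h × 4.9 h = 213,150 BTU
Gas input = 213,150 / 0.88 = 242,216 BTU
= 242,216 / 100,000 = 2.422 therm
Cost = 2.422 × €2.40/therm = €5.81

€5.81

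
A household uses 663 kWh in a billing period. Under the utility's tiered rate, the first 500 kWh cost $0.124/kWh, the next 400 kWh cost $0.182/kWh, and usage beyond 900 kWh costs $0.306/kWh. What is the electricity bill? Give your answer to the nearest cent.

First 500 kWh × $0.124 = $62.00
Next 163 kWh × $0.182 = $29.67
Remaining tier: 0 kWh (not reached)
Total = $91.67

$91.67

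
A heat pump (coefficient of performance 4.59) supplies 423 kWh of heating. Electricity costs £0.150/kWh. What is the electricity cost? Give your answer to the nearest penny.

£13.82

Electrical input = 423 kWh / 4.59 = 92.16 kWh
Cost = 92.16 × £0.150/kWh = £13.82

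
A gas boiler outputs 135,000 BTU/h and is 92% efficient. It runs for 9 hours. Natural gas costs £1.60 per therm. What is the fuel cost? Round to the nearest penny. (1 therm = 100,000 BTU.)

Heat delivered = 135,000 BTU/h × 9 h = 1,215,000 BTU
Gas input = 1,215,000 / 0.92 = 1,320,652 BTU
= 1,320,652 / 100,000 = 13.21 therm
Cost = 13.21 × £1.60/therm = £21.13

£21.13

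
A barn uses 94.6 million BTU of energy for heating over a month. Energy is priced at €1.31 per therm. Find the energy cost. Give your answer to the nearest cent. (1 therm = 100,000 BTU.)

94.6 million BTU × (10 therm/million BTU) = 946 therm
Cost = 946 therm × €1.31/therm = €1,239.26

€1239.26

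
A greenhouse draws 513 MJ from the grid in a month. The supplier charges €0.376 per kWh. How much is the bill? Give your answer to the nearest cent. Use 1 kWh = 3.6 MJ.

513 MJ × (0.27778 kWh/MJ) = 142.5 kWh
Cost = 142.5 kWh × €0.376/kWh = €53.58

€53.58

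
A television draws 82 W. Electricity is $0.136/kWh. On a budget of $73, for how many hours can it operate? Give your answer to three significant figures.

Energy budget = $73 / $0.136 per kWh = 536.8 kWh = 536,765 Wh
Runtime = 536,765 Wh / 82 W = 6,546 h

6550 h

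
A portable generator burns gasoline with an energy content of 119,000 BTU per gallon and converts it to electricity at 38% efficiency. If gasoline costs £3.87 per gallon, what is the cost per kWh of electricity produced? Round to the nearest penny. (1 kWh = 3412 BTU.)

£0.29

Electrical output per gallon = 119,000 BTU × 0.38 / 3412 BTU/kWh = 13.25 kWh
Cost per kWh = £3.87 / 13.25 kWh = £0.292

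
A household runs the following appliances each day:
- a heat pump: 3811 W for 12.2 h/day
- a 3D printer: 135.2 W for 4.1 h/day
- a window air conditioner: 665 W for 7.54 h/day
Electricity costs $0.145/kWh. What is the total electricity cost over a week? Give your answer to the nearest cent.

heat pump: 3811 W × 12.2 h × 7 d = 325,459 Wh = 325.5 kWh
3D printer: 135.2 W × 4.1 h × 7 d = 3,880 Wh = 3.88 kWh
window air conditioner: 665 W × 7.54 h × 7 d = 35,099 Wh = 35.1 kWh
Total energy = 325.5 + 3.88 + 35.1 = 364.4 kWh
Cost = 364.4 kWh × $0.145 = $52.84

$52.84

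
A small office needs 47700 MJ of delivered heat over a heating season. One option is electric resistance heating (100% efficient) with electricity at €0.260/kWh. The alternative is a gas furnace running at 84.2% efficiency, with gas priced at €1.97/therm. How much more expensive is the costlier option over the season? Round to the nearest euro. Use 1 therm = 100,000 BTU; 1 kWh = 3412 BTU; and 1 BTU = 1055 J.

Heat load = 47700 MJ = 47,700,000,000 J / 1055 = 45,213,270 BTU
Gas: input = 45,213,270 / 0.842 = 53,697,470 BTU = 537 therm → 537 × €1.97 = €1,057.84
Electric: 45,213,270 BTU / 3412 = 13,250 kWh → × €0.260 = €3,445.33
Difference = |€1,057.84 − €3,445.33| = €2,387.49 ≈ €2387

€2387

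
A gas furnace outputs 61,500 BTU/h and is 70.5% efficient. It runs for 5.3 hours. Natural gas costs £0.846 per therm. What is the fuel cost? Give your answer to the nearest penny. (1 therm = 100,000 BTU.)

Heat delivered = 61,500 BTU/h × 5.3 h = 325,950 BTU
Gas input = 325,950 / 0.705 = 462,340 BTU
= 462,340 / 100,000 = 4.623 therm
Cost = 4.623 × £0.846/therm = £3.91

£3.91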